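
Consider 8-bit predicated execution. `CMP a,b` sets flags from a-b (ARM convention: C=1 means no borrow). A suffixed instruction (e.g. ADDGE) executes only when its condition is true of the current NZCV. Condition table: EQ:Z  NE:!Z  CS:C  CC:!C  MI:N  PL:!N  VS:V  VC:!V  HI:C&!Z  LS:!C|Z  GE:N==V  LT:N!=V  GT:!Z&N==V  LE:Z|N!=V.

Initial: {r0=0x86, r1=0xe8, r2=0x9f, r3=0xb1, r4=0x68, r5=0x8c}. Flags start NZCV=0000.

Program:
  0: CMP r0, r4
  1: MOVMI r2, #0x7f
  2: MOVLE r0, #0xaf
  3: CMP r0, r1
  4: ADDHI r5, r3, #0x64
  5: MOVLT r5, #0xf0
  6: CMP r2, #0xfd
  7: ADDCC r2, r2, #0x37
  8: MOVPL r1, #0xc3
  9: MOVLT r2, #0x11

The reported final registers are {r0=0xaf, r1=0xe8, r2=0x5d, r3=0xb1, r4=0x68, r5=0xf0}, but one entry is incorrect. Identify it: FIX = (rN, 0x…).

0: ✓ CMP  NZCV=0011
1: · MOVMI
2: ✓ MOVLE  r0←0xaf
3: ✓ CMP  NZCV=1000
4: · ADDHI
5: ✓ MOVLT  r5←0xf0
6: ✓ CMP  NZCV=1000
7: ✓ ADDCC  r2←0xd6
8: · MOVPL
9: ✓ MOVLT  r2←0x11

FIX = (r2, 0x11)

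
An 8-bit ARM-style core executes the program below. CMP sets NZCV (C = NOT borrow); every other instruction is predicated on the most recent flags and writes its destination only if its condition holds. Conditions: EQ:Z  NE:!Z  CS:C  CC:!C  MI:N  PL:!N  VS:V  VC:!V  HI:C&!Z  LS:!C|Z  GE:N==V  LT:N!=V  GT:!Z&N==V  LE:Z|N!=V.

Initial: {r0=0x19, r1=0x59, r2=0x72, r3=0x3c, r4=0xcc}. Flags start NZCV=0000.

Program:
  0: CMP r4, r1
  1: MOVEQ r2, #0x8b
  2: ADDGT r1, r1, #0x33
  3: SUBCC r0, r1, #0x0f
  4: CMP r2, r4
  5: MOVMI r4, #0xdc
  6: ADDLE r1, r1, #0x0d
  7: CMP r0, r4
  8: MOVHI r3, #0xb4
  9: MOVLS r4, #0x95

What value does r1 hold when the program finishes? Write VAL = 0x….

0: ✓ CMP  NZCV=0011
1: · MOVEQ
2: · ADDGT
3: · SUBCC
4: ✓ CMP  NZCV=1001
5: ✓ MOVMI  r4←0xdc
6: · ADDLE
7: ✓ CMP  NZCV=0000
8: · MOVHI
9: ✓ MOVLS  r4←0x95

VAL = 0x59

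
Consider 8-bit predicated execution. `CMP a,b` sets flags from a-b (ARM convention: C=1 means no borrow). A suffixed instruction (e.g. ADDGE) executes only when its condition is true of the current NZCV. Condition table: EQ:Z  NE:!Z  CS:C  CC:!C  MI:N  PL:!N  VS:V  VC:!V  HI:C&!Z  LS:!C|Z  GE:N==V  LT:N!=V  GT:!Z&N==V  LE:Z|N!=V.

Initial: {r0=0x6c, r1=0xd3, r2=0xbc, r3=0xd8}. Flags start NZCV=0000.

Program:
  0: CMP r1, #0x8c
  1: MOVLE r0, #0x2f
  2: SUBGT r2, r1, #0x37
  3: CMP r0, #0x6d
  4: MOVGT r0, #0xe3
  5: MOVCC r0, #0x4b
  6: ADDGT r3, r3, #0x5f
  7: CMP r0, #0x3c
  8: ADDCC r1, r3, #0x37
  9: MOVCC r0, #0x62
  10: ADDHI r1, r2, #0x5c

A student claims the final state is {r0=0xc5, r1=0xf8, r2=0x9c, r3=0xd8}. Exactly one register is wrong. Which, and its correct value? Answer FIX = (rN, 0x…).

[0] flags=0010 → (cmp)
[1] flags=0010 LE?F → skip
[2] flags=0010 GT?T → r2=0x9c
[3] flags=1000 → (cmp)
[4] flags=1000 GT?F → skip
[5] flags=1000 CC?T → r0=0x4b
[6] flags=1000 GT?F → skip
[7] flags=0010 → (cmp)
[8] flags=0010 CC?F → skip
[9] flags=0010 CC?F → skip
[10] flags=0010 HI?T → r1=0xf8

FIX = (r0, 0x4b)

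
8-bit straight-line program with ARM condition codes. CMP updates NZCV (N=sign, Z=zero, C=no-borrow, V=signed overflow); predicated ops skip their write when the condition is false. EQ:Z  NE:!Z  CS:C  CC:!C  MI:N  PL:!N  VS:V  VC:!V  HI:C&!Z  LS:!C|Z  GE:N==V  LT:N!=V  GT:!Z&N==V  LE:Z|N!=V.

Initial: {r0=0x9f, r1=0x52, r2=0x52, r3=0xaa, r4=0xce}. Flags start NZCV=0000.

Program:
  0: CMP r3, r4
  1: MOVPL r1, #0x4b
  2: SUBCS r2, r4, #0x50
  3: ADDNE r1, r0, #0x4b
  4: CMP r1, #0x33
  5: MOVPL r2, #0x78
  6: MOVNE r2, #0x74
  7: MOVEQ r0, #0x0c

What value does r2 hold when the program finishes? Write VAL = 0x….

VAL = 0x74

[0] flags=1000 → (cmp)
[1] flags=1000 PL?F → skip
[2] flags=1000 CS?F → skip
[3] flags=1000 NE?T → r1=0xea
[4] flags=1010 → (cmp)
[5] flags=1010 PL?F → skip
[6] flags=1010 NE?T → r2=0x74
[7] flags=1010 EQ?F → skip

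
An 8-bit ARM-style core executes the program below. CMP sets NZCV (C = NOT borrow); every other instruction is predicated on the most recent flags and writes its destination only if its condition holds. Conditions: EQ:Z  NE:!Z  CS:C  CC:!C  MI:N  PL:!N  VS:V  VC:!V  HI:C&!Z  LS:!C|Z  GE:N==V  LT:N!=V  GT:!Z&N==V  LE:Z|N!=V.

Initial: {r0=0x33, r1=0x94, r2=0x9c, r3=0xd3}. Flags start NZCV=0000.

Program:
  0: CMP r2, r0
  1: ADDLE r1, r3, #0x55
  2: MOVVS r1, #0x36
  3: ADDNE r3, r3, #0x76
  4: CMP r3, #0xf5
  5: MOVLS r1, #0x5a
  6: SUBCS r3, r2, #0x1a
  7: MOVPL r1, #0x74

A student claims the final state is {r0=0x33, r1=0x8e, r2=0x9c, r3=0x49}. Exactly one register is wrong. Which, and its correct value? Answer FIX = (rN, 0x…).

FIX = (r1, 0x74)

[0] flags=0011 → (cmp)
[1] flags=0011 LE?T → r1=0x28
[2] flags=0011 VS?T → r1=0x36
[3] flags=0011 NE?T → r3=0x49
[4] flags=0000 → (cmp)
[5] flags=0000 LS?T → r1=0x5a
[6] flags=0000 CS?F → skip
[7] flags=0000 PL?T → r1=0x74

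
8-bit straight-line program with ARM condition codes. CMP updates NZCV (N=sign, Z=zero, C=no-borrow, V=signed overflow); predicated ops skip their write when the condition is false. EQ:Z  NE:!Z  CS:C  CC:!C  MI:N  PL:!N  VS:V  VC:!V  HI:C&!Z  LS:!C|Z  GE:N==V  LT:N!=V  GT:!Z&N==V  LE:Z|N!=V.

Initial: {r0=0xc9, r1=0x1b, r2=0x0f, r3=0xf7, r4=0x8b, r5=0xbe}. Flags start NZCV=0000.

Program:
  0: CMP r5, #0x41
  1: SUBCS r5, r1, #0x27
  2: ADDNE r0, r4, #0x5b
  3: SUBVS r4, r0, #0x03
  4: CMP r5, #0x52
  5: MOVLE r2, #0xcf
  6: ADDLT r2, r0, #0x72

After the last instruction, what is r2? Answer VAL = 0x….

[0] flags=0011 → (cmp)
[1] flags=0011 CS?T → r5=0xf4
[2] flags=0011 NE?T → r0=0xe6
[3] flags=0011 VS?T → r4=0xe3
[4] flags=1010 → (cmp)
[5] flags=1010 LE?T → r2=0xcf
[6] flags=1010 LT?T → r2=0x58

VAL = 0x58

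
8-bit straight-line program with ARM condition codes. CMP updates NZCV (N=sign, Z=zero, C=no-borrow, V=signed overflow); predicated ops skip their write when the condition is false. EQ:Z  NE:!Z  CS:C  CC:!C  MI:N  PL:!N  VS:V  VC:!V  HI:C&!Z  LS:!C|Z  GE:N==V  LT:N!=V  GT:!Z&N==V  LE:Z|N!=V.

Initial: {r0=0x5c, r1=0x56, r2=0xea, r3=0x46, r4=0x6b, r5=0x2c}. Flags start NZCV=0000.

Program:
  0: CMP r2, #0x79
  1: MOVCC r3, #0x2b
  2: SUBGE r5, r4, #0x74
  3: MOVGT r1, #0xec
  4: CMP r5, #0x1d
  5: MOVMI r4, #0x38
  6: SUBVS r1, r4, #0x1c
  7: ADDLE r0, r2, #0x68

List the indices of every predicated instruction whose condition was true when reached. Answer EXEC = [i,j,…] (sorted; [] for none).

[0] flags=0011 → (cmp)
[1] flags=0011 CC?F → skip
[2] flags=0011 GE?F → skip
[3] flags=0011 GT?F → skip
[4] flags=0010 → (cmp)
[5] flags=0010 MI?F → skip
[6] flags=0010 VS?F → skip
[7] flags=0010 LE?F → skip

EXEC = []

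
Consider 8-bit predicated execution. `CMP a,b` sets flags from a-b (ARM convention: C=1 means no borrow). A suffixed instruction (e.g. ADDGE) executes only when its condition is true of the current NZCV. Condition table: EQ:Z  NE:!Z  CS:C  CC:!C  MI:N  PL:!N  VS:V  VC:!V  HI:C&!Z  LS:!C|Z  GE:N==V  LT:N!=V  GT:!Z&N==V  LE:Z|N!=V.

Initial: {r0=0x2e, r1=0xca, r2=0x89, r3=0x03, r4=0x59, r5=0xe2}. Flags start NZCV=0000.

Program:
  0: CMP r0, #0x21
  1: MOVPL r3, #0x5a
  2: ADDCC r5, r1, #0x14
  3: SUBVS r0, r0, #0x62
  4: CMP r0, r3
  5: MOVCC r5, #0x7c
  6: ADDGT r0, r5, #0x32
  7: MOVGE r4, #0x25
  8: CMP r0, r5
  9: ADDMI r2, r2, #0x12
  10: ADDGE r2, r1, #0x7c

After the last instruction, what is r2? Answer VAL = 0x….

VAL = 0x9b

0: ✓ CMP  NZCV=0010
1: ✓ MOVPL  r3←0x5a
2: · ADDCC
3: · SUBVS
4: ✓ CMP  NZCV=1000
5: ✓ MOVCC  r5←0x7c
6: · ADDGT
7: · MOVGE
8: ✓ CMP  NZCV=1000
9: ✓ ADDMI  r2←0x9b
10: · ADDGE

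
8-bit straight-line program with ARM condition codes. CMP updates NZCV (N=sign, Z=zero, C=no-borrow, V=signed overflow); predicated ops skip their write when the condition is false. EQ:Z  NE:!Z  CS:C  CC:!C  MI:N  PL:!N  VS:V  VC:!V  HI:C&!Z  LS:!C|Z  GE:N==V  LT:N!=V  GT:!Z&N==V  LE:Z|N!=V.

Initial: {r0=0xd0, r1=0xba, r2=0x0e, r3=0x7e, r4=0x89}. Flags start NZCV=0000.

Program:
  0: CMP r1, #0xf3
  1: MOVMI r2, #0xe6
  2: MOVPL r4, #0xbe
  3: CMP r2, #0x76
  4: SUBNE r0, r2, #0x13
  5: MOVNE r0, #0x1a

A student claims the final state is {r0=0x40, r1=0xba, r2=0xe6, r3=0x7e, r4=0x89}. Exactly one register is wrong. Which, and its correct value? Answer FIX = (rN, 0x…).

FIX = (r0, 0x1a)

0: ✓ CMP  NZCV=1000
1: ✓ MOVMI  r2←0xe6
2: · MOVPL
3: ✓ CMP  NZCV=0011
4: ✓ SUBNE  r0←0xd3
5: ✓ MOVNE  r0←0x1a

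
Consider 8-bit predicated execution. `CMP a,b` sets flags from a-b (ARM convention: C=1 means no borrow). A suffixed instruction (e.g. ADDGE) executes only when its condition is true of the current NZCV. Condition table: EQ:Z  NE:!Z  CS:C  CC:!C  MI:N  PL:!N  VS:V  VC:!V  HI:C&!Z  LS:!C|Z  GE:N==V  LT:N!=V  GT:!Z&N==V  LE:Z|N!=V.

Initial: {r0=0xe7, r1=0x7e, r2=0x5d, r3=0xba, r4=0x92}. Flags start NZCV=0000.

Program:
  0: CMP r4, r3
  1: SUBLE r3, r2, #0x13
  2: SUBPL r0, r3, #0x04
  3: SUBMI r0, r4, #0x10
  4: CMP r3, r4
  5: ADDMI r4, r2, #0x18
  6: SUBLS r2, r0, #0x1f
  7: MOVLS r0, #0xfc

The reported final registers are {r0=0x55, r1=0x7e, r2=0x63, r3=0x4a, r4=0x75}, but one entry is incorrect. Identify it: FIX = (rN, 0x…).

FIX = (r0, 0xfc)

0: ✓ CMP  NZCV=1000
1: ✓ SUBLE  r3←0x4a
2: · SUBPL
3: ✓ SUBMI  r0←0x82
4: ✓ CMP  NZCV=1001
5: ✓ ADDMI  r4←0x75
6: ✓ SUBLS  r2←0x63
7: ✓ MOVLS  r0←0xfc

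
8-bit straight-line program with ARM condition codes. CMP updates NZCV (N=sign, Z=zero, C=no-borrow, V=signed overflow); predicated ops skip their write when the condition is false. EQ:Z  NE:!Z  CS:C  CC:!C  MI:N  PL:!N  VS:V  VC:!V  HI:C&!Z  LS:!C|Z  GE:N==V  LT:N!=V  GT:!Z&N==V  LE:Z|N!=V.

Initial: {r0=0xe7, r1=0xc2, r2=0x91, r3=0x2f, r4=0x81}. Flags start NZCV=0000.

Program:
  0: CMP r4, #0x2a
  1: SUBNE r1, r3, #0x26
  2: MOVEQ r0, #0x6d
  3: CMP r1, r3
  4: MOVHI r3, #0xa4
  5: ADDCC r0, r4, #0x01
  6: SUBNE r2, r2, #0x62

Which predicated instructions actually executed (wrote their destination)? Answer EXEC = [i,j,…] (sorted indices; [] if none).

EXEC = [1,5,6]

[0] flags=0011 → (cmp)
[1] flags=0011 NE?T → r1=0x09
[2] flags=0011 EQ?F → skip
[3] flags=1000 → (cmp)
[4] flags=1000 HI?F → skip
[5] flags=1000 CC?T → r0=0x82
[6] flags=1000 NE?T → r2=0x2f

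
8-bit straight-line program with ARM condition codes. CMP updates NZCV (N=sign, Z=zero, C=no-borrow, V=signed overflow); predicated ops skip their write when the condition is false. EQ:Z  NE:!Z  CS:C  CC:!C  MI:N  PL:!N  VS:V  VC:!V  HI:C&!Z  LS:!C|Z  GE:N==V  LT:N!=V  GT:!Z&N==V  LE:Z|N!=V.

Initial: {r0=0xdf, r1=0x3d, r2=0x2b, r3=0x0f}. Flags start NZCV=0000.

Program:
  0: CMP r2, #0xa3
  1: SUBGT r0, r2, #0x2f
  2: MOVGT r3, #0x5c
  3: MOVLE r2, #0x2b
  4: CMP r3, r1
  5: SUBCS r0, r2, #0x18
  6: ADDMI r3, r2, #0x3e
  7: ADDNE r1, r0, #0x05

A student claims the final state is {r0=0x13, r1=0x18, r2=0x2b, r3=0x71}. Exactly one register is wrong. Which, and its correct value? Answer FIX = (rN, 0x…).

0: ✓ CMP  NZCV=1001
1: ✓ SUBGT  r0←0xfc
2: ✓ MOVGT  r3←0x5c
3: · MOVLE
4: ✓ CMP  NZCV=0010
5: ✓ SUBCS  r0←0x13
6: · ADDMI
7: ✓ ADDNE  r1←0x18

FIX = (r3, 0x5c)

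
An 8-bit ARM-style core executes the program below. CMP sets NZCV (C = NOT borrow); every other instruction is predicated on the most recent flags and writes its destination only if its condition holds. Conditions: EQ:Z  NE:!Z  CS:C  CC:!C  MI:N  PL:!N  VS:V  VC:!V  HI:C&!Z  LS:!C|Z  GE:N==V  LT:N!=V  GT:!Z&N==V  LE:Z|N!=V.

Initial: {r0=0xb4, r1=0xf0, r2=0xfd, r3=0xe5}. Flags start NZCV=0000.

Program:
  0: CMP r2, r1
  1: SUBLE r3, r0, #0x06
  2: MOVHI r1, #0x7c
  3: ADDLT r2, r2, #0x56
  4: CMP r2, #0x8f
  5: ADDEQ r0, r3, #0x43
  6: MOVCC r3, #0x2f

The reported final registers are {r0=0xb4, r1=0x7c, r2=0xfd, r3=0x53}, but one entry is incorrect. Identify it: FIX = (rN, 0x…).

FIX = (r3, 0xe5)

0: ✓ CMP  NZCV=0010
1: · SUBLE
2: ✓ MOVHI  r1←0x7c
3: · ADDLT
4: ✓ CMP  NZCV=0010
5: · ADDEQ
6: · MOVCC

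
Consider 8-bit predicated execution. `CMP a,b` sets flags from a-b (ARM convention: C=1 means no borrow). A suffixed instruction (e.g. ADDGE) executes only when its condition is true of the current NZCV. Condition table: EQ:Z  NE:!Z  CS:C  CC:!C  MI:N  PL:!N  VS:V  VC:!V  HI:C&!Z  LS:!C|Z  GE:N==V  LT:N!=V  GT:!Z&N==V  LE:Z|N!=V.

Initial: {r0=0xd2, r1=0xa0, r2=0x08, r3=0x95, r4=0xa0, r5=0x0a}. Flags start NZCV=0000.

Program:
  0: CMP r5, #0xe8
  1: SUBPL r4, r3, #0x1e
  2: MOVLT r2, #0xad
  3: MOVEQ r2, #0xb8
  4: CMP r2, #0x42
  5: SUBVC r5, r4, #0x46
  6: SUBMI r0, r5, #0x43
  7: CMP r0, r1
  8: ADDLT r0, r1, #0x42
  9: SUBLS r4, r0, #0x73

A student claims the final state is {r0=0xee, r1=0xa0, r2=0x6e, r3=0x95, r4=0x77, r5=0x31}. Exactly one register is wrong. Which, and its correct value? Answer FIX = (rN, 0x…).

FIX = (r2, 0x08)

0: ✓ CMP  NZCV=0000
1: ✓ SUBPL  r4←0x77
2: · MOVLT
3: · MOVEQ
4: ✓ CMP  NZCV=1000
5: ✓ SUBVC  r5←0x31
6: ✓ SUBMI  r0←0xee
7: ✓ CMP  NZCV=0010
8: · ADDLT
9: · SUBLS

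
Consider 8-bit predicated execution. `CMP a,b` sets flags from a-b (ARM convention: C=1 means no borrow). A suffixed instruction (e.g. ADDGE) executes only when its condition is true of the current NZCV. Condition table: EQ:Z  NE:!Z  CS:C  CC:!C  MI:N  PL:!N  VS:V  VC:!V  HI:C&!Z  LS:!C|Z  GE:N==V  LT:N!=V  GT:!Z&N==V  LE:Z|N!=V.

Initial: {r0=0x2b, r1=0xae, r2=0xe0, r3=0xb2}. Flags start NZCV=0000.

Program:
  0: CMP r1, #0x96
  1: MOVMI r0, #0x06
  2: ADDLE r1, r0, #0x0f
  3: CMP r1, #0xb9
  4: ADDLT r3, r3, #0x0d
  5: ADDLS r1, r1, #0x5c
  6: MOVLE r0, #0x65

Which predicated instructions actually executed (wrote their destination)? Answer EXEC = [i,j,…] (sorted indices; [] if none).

EXEC = [4,5,6]

0: ✓ CMP  NZCV=0010
1: · MOVMI
2: · ADDLE
3: ✓ CMP  NZCV=1000
4: ✓ ADDLT  r3←0xbf
5: ✓ ADDLS  r1←0x0a
6: ✓ MOVLE  r0←0x65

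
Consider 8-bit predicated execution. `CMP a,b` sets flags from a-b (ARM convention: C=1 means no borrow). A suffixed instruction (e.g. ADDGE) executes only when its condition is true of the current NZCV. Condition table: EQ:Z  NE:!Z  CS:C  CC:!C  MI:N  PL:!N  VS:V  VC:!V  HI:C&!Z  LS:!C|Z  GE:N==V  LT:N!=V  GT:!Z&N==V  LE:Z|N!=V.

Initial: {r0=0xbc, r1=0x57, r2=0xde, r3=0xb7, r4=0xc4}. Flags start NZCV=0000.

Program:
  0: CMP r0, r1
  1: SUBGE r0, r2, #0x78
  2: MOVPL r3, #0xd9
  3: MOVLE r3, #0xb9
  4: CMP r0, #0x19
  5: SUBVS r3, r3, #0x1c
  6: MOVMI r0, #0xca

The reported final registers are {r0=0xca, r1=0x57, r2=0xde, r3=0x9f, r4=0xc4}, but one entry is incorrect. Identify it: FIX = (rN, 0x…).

[0] flags=0011 → (cmp)
[1] flags=0011 GE?F → skip
[2] flags=0011 PL?T → r3=0xd9
[3] flags=0011 LE?T → r3=0xb9
[4] flags=1010 → (cmp)
[5] flags=1010 VS?F → skip
[6] flags=1010 MI?T → r0=0xca

FIX = (r3, 0xb9)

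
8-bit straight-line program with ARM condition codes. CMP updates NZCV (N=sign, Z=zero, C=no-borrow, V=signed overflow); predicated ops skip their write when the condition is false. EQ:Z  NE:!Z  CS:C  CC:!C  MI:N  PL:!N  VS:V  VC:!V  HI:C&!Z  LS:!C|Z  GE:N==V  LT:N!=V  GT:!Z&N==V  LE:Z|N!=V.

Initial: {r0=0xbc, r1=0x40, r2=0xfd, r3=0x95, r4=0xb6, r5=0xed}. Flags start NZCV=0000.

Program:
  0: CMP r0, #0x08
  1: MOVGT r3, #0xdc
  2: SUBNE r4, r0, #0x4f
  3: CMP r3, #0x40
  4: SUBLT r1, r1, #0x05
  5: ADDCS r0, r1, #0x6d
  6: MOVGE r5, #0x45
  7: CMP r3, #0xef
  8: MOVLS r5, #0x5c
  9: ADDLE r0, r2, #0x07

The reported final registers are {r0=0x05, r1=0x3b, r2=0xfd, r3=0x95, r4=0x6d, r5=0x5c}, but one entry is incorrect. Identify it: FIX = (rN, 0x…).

[0] flags=1010 → (cmp)
[1] flags=1010 GT?F → skip
[2] flags=1010 NE?T → r4=0x6d
[3] flags=0011 → (cmp)
[4] flags=0011 LT?T → r1=0x3b
[5] flags=0011 CS?T → r0=0xa8
[6] flags=0011 GE?F → skip
[7] flags=1000 → (cmp)
[8] flags=1000 LS?T → r5=0x5c
[9] flags=1000 LE?T → r0=0x04

FIX = (r0, 0x04)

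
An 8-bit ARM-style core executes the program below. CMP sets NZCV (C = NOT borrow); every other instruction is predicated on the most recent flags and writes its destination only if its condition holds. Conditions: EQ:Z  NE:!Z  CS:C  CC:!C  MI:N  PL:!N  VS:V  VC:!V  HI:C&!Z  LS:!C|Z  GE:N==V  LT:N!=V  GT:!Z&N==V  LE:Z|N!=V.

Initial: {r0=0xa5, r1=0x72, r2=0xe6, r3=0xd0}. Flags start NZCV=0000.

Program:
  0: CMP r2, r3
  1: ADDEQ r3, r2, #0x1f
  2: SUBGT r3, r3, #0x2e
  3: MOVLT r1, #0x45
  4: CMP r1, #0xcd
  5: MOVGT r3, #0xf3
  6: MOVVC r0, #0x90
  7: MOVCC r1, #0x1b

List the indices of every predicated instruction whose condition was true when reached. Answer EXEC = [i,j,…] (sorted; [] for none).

[0] flags=0010 → (cmp)
[1] flags=0010 EQ?F → skip
[2] flags=0010 GT?T → r3=0xa2
[3] flags=0010 LT?F → skip
[4] flags=1001 → (cmp)
[5] flags=1001 GT?T → r3=0xf3
[6] flags=1001 VC?F → skip
[7] flags=1001 CC?T → r1=0x1b

EXEC = [2,5,7]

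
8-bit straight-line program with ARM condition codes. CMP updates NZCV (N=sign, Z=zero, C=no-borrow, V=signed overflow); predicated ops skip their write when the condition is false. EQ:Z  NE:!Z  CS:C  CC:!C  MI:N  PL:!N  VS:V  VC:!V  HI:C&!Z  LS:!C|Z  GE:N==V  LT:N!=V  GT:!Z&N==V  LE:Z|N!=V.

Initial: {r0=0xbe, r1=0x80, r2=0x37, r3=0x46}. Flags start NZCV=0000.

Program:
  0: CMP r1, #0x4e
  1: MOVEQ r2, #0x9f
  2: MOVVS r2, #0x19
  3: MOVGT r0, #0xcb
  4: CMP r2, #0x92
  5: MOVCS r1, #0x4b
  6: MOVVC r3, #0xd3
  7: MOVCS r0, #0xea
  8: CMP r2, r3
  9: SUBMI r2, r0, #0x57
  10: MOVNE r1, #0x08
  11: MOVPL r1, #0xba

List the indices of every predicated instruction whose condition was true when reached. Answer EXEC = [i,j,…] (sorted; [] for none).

EXEC = [2,9,10]

0: ✓ CMP  NZCV=0011
1: · MOVEQ
2: ✓ MOVVS  r2←0x19
3: · MOVGT
4: ✓ CMP  NZCV=1001
5: · MOVCS
6: · MOVVC
7: · MOVCS
8: ✓ CMP  NZCV=1000
9: ✓ SUBMI  r2←0x67
10: ✓ MOVNE  r1←0x08
11: · MOVPL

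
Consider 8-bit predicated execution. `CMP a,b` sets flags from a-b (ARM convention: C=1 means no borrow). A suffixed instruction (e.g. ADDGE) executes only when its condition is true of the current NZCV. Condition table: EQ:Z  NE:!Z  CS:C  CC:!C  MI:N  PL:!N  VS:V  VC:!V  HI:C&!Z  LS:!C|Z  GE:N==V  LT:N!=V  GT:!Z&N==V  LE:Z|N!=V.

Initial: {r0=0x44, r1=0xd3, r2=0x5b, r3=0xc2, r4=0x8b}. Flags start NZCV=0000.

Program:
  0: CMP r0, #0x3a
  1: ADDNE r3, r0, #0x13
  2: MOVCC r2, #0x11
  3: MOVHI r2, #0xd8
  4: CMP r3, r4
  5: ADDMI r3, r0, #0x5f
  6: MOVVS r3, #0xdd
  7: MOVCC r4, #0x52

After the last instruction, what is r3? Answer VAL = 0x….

[0] flags=0010 → (cmp)
[1] flags=0010 NE?T → r3=0x57
[2] flags=0010 CC?F → skip
[3] flags=0010 HI?T → r2=0xd8
[4] flags=1001 → (cmp)
[5] flags=1001 MI?T → r3=0xa3
[6] flags=1001 VS?T → r3=0xdd
[7] flags=1001 CC?T → r4=0x52

VAL = 0xdd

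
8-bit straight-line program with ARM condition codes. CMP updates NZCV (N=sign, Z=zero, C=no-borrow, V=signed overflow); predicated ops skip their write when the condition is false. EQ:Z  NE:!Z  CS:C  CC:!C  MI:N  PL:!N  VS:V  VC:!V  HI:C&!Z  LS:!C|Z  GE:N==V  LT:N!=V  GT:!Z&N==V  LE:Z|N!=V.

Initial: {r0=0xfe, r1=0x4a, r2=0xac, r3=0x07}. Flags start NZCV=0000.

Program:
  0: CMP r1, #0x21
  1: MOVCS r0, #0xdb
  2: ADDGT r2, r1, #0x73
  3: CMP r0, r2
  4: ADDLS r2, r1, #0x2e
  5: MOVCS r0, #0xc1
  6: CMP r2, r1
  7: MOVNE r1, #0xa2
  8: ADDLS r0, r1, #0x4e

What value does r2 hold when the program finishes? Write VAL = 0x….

VAL = 0xbd

[0] flags=0010 → (cmp)
[1] flags=0010 CS?T → r0=0xdb
[2] flags=0010 GT?T → r2=0xbd
[3] flags=0010 → (cmp)
[4] flags=0010 LS?F → skip
[5] flags=0010 CS?T → r0=0xc1
[6] flags=0011 → (cmp)
[7] flags=0011 NE?T → r1=0xa2
[8] flags=0011 LS?F → skip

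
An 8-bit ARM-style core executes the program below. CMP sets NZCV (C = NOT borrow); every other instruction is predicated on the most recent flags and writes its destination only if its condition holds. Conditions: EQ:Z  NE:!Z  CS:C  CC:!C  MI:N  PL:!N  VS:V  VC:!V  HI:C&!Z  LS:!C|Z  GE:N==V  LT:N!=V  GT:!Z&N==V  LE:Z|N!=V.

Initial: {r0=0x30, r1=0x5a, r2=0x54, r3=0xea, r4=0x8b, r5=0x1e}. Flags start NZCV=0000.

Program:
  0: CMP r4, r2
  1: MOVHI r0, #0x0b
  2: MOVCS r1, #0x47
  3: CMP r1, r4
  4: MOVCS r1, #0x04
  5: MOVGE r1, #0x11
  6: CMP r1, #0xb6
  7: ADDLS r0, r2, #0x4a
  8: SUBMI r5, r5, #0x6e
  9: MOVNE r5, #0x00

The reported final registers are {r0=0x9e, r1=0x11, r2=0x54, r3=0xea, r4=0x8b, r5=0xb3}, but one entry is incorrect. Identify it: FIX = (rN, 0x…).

[0] flags=0011 → (cmp)
[1] flags=0011 HI?T → r0=0x0b
[2] flags=0011 CS?T → r1=0x47
[3] flags=1001 → (cmp)
[4] flags=1001 CS?F → skip
[5] flags=1001 GE?T → r1=0x11
[6] flags=0000 → (cmp)
[7] flags=0000 LS?T → r0=0x9e
[8] flags=0000 MI?F → skip
[9] flags=0000 NE?T → r5=0x00

FIX = (r5, 0x00)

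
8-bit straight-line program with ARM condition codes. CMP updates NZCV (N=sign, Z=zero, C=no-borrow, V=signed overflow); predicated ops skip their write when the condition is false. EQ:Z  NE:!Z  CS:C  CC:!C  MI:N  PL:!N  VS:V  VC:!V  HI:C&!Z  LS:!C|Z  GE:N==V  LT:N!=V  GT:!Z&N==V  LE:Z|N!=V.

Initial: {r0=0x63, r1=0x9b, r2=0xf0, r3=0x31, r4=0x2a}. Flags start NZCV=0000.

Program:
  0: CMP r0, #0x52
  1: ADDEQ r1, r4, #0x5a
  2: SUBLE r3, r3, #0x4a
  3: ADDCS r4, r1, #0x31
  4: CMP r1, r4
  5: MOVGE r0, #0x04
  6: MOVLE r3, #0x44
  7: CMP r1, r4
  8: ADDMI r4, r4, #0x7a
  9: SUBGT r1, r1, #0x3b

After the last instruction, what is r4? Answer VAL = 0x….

VAL = 0x46

[0] flags=0010 → (cmp)
[1] flags=0010 EQ?F → skip
[2] flags=0010 LE?F → skip
[3] flags=0010 CS?T → r4=0xcc
[4] flags=1000 → (cmp)
[5] flags=1000 GE?F → skip
[6] flags=1000 LE?T → r3=0x44
[7] flags=1000 → (cmp)
[8] flags=1000 MI?T → r4=0x46
[9] flags=1000 GT?F → skip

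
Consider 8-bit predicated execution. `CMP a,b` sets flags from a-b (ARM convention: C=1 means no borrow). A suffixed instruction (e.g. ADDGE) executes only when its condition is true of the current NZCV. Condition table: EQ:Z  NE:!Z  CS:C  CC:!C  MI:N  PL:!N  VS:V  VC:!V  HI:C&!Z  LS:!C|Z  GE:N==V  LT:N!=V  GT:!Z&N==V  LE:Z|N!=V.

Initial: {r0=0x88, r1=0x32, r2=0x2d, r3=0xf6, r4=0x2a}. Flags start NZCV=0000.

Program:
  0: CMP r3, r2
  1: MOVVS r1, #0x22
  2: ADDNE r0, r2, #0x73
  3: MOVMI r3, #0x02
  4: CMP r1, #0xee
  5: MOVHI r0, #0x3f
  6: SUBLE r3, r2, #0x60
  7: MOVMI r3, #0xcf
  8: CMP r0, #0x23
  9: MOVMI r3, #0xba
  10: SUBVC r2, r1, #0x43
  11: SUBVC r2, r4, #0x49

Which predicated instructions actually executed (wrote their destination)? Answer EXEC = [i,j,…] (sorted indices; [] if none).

EXEC = [2,3]

0: ✓ CMP  NZCV=1010
1: · MOVVS
2: ✓ ADDNE  r0←0xa0
3: ✓ MOVMI  r3←0x02
4: ✓ CMP  NZCV=0000
5: · MOVHI
6: · SUBLE
7: · MOVMI
8: ✓ CMP  NZCV=0011
9: · MOVMI
10: · SUBVC
11: · SUBVC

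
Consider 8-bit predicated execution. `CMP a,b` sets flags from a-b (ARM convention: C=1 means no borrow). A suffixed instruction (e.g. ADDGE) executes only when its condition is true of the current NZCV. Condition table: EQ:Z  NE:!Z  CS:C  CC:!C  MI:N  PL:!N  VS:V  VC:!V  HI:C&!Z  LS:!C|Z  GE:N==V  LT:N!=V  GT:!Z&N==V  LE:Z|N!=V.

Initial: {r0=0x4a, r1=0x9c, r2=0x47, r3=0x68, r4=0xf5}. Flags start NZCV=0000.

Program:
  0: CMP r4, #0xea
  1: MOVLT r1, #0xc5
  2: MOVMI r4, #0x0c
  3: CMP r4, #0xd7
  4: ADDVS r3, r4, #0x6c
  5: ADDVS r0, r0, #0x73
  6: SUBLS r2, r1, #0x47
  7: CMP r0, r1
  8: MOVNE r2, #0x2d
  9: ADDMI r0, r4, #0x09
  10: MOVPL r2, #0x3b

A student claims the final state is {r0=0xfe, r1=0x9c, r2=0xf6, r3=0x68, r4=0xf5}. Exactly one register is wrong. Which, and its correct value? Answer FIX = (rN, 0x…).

FIX = (r2, 0x2d)

[0] flags=0010 → (cmp)
[1] flags=0010 LT?F → skip
[2] flags=0010 MI?F → skip
[3] flags=0010 → (cmp)
[4] flags=0010 VS?F → skip
[5] flags=0010 VS?F → skip
[6] flags=0010 LS?F → skip
[7] flags=1001 → (cmp)
[8] flags=1001 NE?T → r2=0x2d
[9] flags=1001 MI?T → r0=0xfe
[10] flags=1001 PL?F → skip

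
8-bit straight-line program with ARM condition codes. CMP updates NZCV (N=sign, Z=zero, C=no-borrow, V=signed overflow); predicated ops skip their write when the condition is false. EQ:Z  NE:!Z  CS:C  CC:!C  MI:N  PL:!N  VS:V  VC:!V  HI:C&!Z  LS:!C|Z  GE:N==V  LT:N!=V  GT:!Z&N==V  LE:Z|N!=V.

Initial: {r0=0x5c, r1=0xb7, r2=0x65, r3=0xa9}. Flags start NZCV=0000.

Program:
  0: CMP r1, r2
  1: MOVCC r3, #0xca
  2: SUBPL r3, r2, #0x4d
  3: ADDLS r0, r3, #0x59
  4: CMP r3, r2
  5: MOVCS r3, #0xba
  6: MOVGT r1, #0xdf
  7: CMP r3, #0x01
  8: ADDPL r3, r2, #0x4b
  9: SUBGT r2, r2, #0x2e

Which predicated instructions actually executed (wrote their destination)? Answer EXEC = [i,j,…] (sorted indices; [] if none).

EXEC = [2,8,9]

0: ✓ CMP  NZCV=0011
1: · MOVCC
2: ✓ SUBPL  r3←0x18
3: · ADDLS
4: ✓ CMP  NZCV=1000
5: · MOVCS
6: · MOVGT
7: ✓ CMP  NZCV=0010
8: ✓ ADDPL  r3←0xb0
9: ✓ SUBGT  r2←0x37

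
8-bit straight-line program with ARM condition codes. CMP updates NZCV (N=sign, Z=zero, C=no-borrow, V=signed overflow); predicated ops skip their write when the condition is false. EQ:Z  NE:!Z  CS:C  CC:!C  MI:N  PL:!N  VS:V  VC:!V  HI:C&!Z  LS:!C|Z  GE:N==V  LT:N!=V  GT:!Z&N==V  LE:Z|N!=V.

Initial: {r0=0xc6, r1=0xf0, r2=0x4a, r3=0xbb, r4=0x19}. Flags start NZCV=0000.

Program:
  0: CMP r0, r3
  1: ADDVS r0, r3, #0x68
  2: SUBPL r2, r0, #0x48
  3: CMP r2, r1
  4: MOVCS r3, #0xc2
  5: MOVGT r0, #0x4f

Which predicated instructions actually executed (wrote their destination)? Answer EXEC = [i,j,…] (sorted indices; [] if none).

[0] flags=0010 → (cmp)
[1] flags=0010 VS?F → skip
[2] flags=0010 PL?T → r2=0x7e
[3] flags=1001 → (cmp)
[4] flags=1001 CS?F → skip
[5] flags=1001 GT?T → r0=0x4f

EXEC = [2,5]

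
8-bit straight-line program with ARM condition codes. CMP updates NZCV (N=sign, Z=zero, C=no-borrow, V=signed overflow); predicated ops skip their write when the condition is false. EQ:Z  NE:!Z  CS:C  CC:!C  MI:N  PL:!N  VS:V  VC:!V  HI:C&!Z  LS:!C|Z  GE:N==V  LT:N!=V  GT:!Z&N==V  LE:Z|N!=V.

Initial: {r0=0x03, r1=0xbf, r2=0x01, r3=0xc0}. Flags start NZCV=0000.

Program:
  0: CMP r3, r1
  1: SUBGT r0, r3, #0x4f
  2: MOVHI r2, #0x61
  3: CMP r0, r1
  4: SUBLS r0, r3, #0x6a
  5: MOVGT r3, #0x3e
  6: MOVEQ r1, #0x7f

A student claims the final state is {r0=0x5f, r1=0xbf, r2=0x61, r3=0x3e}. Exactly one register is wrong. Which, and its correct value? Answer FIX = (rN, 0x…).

[0] flags=0010 → (cmp)
[1] flags=0010 GT?T → r0=0x71
[2] flags=0010 HI?T → r2=0x61
[3] flags=1001 → (cmp)
[4] flags=1001 LS?T → r0=0x56
[5] flags=1001 GT?T → r3=0x3e
[6] flags=1001 EQ?F → skip

FIX = (r0, 0x56)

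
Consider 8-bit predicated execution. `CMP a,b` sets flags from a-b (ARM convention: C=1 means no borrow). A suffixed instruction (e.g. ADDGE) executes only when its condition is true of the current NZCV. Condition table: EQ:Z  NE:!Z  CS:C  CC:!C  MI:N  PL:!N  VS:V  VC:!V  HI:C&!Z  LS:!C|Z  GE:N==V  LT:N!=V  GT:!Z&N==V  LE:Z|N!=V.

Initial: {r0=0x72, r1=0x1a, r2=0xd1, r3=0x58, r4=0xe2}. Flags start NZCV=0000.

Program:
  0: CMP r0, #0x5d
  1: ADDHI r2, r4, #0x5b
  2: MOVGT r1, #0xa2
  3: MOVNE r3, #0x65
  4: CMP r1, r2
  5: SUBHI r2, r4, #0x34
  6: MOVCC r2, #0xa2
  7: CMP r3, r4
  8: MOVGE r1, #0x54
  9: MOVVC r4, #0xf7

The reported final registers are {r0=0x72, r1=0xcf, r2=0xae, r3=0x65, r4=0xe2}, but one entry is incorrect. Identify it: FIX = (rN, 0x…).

FIX = (r1, 0x54)

0: ✓ CMP  NZCV=0010
1: ✓ ADDHI  r2←0x3d
2: ✓ MOVGT  r1←0xa2
3: ✓ MOVNE  r3←0x65
4: ✓ CMP  NZCV=0011
5: ✓ SUBHI  r2←0xae
6: · MOVCC
7: ✓ CMP  NZCV=1001
8: ✓ MOVGE  r1←0x54
9: · MOVVC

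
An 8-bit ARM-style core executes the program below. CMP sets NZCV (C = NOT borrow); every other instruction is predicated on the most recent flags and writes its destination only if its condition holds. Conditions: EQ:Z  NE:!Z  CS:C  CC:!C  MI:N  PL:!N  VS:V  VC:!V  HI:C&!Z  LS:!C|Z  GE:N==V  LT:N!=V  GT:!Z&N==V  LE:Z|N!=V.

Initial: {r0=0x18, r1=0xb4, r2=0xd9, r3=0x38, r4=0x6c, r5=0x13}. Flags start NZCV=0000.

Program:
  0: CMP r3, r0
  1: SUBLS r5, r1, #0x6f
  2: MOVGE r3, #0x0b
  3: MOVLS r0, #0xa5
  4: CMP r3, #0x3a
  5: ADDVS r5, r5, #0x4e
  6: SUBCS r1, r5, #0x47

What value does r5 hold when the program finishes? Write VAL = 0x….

VAL = 0x13

[0] flags=0010 → (cmp)
[1] flags=0010 LS?F → skip
[2] flags=0010 GE?T → r3=0x0b
[3] flags=0010 LS?F → skip
[4] flags=1000 → (cmp)
[5] flags=1000 VS?F → skip
[6] flags=1000 CS?F → skip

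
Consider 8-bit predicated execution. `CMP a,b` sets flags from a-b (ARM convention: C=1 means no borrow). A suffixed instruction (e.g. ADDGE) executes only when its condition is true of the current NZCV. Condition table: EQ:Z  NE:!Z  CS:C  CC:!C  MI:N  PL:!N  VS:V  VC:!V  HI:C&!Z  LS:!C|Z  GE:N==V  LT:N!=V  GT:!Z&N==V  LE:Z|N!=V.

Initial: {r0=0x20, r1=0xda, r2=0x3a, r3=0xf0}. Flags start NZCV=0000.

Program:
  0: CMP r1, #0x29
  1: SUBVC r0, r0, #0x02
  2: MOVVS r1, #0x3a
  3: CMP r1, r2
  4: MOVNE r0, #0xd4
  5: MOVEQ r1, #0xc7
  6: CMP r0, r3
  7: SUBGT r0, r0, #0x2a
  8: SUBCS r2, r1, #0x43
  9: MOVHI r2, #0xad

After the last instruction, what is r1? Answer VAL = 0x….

0: ✓ CMP  NZCV=1010
1: ✓ SUBVC  r0←0x1e
2: · MOVVS
3: ✓ CMP  NZCV=1010
4: ✓ MOVNE  r0←0xd4
5: · MOVEQ
6: ✓ CMP  NZCV=1000
7: · SUBGT
8: · SUBCS
9: · MOVHI

VAL = 0xda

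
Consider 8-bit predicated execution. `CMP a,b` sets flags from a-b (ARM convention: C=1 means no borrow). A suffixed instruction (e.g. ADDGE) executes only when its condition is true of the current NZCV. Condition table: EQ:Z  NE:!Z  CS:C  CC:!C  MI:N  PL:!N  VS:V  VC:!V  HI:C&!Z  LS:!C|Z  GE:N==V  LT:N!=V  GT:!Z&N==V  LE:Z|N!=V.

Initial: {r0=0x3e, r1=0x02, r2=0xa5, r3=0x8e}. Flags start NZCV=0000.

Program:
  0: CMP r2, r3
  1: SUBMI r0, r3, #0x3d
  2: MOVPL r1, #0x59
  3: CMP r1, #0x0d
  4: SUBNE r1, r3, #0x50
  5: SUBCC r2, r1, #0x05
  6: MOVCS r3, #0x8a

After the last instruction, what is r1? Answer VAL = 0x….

0: ✓ CMP  NZCV=0010
1: · SUBMI
2: ✓ MOVPL  r1←0x59
3: ✓ CMP  NZCV=0010
4: ✓ SUBNE  r1←0x3e
5: · SUBCC
6: ✓ MOVCS  r3←0x8a

VAL = 0x3e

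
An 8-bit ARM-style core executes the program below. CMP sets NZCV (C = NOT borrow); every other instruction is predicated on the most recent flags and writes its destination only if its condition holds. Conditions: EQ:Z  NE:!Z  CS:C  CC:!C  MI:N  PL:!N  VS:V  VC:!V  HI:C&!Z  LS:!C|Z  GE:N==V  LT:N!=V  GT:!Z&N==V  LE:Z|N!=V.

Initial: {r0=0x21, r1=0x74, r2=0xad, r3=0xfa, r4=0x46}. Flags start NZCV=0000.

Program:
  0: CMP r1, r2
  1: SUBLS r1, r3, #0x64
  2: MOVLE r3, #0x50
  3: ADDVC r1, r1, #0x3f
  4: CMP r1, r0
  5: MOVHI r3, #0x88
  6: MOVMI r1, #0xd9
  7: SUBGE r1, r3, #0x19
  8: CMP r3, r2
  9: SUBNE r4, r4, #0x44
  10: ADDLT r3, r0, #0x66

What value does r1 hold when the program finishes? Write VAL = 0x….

VAL = 0x96

[0] flags=1001 → (cmp)
[1] flags=1001 LS?T → r1=0x96
[2] flags=1001 LE?F → skip
[3] flags=1001 VC?F → skip
[4] flags=0011 → (cmp)
[5] flags=0011 HI?T → r3=0x88
[6] flags=0011 MI?F → skip
[7] flags=0011 GE?F → skip
[8] flags=1000 → (cmp)
[9] flags=1000 NE?T → r4=0x02
[10] flags=1000 LT?T → r3=0x87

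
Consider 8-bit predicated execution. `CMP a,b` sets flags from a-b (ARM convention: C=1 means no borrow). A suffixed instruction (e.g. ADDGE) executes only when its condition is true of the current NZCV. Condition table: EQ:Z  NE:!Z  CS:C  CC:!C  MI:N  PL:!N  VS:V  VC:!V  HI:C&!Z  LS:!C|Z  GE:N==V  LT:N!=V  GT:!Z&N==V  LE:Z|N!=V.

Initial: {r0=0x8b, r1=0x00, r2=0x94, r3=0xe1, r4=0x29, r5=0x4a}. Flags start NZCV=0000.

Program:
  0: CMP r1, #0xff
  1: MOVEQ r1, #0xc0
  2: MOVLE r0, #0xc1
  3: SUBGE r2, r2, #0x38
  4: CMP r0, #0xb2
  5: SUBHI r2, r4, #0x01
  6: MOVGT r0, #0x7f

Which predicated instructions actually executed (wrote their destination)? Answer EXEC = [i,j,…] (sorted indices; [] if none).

EXEC = [3]

0: ✓ CMP  NZCV=0000
1: · MOVEQ
2: · MOVLE
3: ✓ SUBGE  r2←0x5c
4: ✓ CMP  NZCV=1000
5: · SUBHI
6: · MOVGT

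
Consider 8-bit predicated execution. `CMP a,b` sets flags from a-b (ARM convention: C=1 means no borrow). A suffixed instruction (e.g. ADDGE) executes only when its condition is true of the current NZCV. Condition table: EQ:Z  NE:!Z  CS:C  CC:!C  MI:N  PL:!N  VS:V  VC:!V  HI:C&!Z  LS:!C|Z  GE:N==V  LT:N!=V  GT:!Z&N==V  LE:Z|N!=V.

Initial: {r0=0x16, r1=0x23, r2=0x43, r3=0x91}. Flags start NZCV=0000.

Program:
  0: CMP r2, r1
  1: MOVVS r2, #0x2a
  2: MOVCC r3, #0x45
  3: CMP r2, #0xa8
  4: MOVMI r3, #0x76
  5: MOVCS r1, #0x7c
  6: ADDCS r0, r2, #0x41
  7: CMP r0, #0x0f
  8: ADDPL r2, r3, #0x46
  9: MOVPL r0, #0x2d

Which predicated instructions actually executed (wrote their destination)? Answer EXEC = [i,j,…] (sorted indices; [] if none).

EXEC = [4,8,9]

0: ✓ CMP  NZCV=0010
1: · MOVVS
2: · MOVCC
3: ✓ CMP  NZCV=1001
4: ✓ MOVMI  r3←0x76
5: · MOVCS
6: · ADDCS
7: ✓ CMP  NZCV=0010
8: ✓ ADDPL  r2←0xbc
9: ✓ MOVPL  r0←0x2d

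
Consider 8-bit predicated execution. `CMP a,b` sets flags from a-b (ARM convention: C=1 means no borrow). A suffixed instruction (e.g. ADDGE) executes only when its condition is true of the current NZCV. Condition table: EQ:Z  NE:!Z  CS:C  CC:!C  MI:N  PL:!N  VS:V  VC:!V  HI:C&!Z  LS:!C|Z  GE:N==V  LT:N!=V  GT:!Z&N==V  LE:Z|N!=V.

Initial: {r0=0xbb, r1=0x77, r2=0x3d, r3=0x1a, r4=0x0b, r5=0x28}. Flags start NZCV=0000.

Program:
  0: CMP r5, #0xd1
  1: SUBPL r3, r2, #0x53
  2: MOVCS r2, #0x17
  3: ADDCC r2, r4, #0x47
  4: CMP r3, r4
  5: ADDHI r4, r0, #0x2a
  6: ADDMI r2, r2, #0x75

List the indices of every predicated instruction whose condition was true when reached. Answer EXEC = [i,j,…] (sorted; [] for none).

0: ✓ CMP  NZCV=0000
1: ✓ SUBPL  r3←0xea
2: · MOVCS
3: ✓ ADDCC  r2←0x52
4: ✓ CMP  NZCV=1010
5: ✓ ADDHI  r4←0xe5
6: ✓ ADDMI  r2←0xc7

EXEC = [1,3,5,6]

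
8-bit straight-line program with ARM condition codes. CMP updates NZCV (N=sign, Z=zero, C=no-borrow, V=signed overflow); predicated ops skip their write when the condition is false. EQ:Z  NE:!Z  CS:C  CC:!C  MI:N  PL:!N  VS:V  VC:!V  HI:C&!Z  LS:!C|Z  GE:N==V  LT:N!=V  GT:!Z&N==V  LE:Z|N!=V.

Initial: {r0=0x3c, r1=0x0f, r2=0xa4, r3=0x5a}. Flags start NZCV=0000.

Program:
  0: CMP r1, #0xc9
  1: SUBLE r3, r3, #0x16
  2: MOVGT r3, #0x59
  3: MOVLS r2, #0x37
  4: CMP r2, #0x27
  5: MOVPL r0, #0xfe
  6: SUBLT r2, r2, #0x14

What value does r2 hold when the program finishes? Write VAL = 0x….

[0] flags=0000 → (cmp)
[1] flags=0000 LE?F → skip
[2] flags=0000 GT?T → r3=0x59
[3] flags=0000 LS?T → r2=0x37
[4] flags=0010 → (cmp)
[5] flags=0010 PL?T → r0=0xfe
[6] flags=0010 LT?F → skip

VAL = 0x37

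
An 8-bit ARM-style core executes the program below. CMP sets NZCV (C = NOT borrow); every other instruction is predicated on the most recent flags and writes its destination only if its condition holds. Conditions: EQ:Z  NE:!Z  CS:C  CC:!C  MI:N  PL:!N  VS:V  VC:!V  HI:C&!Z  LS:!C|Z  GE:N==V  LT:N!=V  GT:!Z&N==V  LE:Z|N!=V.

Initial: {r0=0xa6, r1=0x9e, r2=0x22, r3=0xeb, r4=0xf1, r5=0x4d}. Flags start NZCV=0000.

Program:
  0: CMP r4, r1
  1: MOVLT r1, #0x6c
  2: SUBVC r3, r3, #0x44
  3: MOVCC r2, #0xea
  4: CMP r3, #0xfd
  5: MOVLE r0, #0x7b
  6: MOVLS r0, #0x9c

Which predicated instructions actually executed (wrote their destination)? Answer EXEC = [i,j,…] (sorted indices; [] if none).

EXEC = [2,5,6]

[0] flags=0010 → (cmp)
[1] flags=0010 LT?F → skip
[2] flags=0010 VC?T → r3=0xa7
[3] flags=0010 CC?F → skip
[4] flags=1000 → (cmp)
[5] flags=1000 LE?T → r0=0x7b
[6] flags=1000 LS?T → r0=0x9c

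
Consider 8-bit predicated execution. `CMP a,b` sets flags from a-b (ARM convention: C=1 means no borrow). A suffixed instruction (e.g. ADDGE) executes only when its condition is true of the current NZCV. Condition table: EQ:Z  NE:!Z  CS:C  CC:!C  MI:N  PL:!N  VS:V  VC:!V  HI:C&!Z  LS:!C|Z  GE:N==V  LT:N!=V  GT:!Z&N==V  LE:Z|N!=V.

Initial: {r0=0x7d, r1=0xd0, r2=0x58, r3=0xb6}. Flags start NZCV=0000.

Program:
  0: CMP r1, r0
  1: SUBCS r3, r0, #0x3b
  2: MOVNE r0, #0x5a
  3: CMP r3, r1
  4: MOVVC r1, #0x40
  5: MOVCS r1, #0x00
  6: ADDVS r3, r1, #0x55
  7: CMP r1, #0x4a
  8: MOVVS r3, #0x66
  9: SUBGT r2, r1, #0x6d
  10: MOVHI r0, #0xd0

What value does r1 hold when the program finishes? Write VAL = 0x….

0: ✓ CMP  NZCV=0011
1: ✓ SUBCS  r3←0x42
2: ✓ MOVNE  r0←0x5a
3: ✓ CMP  NZCV=0000
4: ✓ MOVVC  r1←0x40
5: · MOVCS
6: · ADDVS
7: ✓ CMP  NZCV=1000
8: · MOVVS
9: · SUBGT
10: · MOVHI

VAL = 0x40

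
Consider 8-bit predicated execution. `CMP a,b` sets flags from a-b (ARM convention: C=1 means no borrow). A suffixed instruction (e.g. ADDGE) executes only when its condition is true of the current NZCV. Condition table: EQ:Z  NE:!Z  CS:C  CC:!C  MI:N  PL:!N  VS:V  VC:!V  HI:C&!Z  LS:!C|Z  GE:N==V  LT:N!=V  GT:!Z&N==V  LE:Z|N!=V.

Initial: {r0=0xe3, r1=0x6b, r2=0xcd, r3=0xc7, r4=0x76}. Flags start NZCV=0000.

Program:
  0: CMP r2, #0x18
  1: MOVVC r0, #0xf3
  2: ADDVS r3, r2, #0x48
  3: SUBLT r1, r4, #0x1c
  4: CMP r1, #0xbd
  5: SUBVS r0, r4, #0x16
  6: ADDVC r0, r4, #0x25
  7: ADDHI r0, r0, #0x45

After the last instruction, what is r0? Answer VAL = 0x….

VAL = 0x60

[0] flags=1010 → (cmp)
[1] flags=1010 VC?T → r0=0xf3
[2] flags=1010 VS?F → skip
[3] flags=1010 LT?T → r1=0x5a
[4] flags=1001 → (cmp)
[5] flags=1001 VS?T → r0=0x60
[6] flags=1001 VC?F → skip
[7] flags=1001 HI?F → skip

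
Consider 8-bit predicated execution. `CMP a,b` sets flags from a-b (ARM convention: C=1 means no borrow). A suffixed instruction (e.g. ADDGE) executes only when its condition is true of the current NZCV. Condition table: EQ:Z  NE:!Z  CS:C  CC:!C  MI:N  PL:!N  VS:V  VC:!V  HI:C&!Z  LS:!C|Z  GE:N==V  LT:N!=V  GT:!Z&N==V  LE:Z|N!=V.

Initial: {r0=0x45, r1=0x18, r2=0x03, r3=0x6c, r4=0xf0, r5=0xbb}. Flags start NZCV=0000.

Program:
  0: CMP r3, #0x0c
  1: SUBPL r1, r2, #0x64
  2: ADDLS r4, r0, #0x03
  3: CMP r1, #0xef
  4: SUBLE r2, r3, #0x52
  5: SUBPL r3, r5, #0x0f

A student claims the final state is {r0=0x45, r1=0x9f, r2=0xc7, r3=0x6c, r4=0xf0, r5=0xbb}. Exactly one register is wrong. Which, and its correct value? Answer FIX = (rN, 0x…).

[0] flags=0010 → (cmp)
[1] flags=0010 PL?T → r1=0x9f
[2] flags=0010 LS?F → skip
[3] flags=1000 → (cmp)
[4] flags=1000 LE?T → r2=0x1a
[5] flags=1000 PL?F → skip

FIX = (r2, 0x1a)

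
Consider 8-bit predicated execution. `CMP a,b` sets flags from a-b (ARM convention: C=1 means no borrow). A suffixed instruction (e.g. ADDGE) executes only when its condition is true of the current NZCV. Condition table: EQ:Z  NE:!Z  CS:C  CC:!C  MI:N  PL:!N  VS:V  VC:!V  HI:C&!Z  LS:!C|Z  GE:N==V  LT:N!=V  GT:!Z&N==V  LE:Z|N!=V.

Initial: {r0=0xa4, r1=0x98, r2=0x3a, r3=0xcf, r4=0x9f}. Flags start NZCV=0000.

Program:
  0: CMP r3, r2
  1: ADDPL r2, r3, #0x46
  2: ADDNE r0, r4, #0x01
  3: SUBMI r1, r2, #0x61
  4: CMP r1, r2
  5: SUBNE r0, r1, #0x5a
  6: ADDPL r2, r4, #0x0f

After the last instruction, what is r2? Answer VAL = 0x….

0: ✓ CMP  NZCV=1010
1: · ADDPL
2: ✓ ADDNE  r0←0xa0
3: ✓ SUBMI  r1←0xd9
4: ✓ CMP  NZCV=1010
5: ✓ SUBNE  r0←0x7f
6: · ADDPL

VAL = 0x3a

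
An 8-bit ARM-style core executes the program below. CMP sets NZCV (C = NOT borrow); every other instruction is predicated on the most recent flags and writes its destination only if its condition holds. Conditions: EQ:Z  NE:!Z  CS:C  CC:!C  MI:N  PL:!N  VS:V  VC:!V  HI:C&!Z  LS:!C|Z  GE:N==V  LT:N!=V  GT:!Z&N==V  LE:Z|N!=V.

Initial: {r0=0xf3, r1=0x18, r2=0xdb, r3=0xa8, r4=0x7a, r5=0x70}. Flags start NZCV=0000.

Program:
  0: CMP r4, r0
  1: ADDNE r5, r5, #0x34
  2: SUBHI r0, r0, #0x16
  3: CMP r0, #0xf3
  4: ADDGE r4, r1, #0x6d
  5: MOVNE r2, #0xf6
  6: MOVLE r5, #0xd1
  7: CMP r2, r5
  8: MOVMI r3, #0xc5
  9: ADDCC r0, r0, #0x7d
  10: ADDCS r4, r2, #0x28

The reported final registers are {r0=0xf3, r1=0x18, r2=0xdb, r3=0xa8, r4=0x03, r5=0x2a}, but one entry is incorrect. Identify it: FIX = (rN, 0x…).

[0] flags=1001 → (cmp)
[1] flags=1001 NE?T → r5=0xa4
[2] flags=1001 HI?F → skip
[3] flags=0110 → (cmp)
[4] flags=0110 GE?T → r4=0x85
[5] flags=0110 NE?F → skip
[6] flags=0110 LE?T → r5=0xd1
[7] flags=0010 → (cmp)
[8] flags=0010 MI?F → skip
[9] flags=0010 CC?F → skip
[10] flags=0010 CS?T → r4=0x03

FIX = (r5, 0xd1)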